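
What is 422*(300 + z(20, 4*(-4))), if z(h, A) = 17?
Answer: 133774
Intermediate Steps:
422*(300 + z(20, 4*(-4))) = 422*(300 + 17) = 422*317 = 133774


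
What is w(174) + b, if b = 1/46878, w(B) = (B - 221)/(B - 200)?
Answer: 42371/23439 ≈ 1.8077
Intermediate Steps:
w(B) = (-221 + B)/(-200 + B)
b = 1/46878 ≈ 2.1332e-5
w(174) + b = (-221 + 174)/(-200 + 174) + 1/46878 = -47/(-26) + 1/46878 = -1/26*(-47) + 1/46878 = 47/26 + 1/46878 = 42371/23439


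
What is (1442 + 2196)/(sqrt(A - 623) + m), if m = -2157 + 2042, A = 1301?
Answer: -418370/12547 - 3638*sqrt(678)/12547 ≈ -40.894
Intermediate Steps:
m = -115
(1442 + 2196)/(sqrt(A - 623) + m) = (1442 + 2196)/(sqrt(1301 - 623) - 115) = 3638/(sqrt(678) - 115) = 3638/(-115 + sqrt(678))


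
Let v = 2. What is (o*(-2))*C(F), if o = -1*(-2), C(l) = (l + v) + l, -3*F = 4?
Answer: 8/3 ≈ 2.6667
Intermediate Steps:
F = -4/3 (F = -⅓*4 = -4/3 ≈ -1.3333)
C(l) = 2 + 2*l (C(l) = (l + 2) + l = (2 + l) + l = 2 + 2*l)
o = 2
(o*(-2))*C(F) = (2*(-2))*(2 + 2*(-4/3)) = -4*(2 - 8/3) = -4*(-⅔) = 8/3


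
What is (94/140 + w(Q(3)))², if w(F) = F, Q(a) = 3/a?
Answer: 13689/4900 ≈ 2.7937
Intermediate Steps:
(94/140 + w(Q(3)))² = (94/140 + 3/3)² = (94*(1/140) + 3*(⅓))² = (47/70 + 1)² = (117/70)² = 13689/4900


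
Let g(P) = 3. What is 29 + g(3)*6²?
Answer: 137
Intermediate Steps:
29 + g(3)*6² = 29 + 3*6² = 29 + 3*36 = 29 + 108 = 137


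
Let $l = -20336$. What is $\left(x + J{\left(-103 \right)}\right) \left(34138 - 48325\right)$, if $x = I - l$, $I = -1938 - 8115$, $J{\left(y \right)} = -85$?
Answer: $-144679026$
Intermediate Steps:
$I = -10053$ ($I = -1938 - 8115 = -10053$)
$x = 10283$ ($x = -10053 - -20336 = -10053 + 20336 = 10283$)
$\left(x + J{\left(-103 \right)}\right) \left(34138 - 48325\right) = \left(10283 - 85\right) \left(34138 - 48325\right) = 10198 \left(-14187\right) = -144679026$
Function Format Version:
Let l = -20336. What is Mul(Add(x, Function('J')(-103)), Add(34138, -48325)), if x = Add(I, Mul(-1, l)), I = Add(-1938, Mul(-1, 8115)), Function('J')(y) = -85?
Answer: -144679026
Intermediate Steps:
I = -10053 (I = Add(-1938, -8115) = -10053)
x = 10283 (x = Add(-10053, Mul(-1, -20336)) = Add(-10053, 20336) = 10283)
Mul(Add(x, Function('J')(-103)), Add(34138, -48325)) = Mul(Add(10283, -85), Add(34138, -48325)) = Mul(10198, -14187) = -144679026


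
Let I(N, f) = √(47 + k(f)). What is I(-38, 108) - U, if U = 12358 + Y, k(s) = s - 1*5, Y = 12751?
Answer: -25109 + 5*√6 ≈ -25097.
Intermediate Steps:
k(s) = -5 + s (k(s) = s - 5 = -5 + s)
U = 25109 (U = 12358 + 12751 = 25109)
I(N, f) = √(42 + f) (I(N, f) = √(47 + (-5 + f)) = √(42 + f))
I(-38, 108) - U = √(42 + 108) - 1*25109 = √150 - 25109 = 5*√6 - 25109 = -25109 + 5*√6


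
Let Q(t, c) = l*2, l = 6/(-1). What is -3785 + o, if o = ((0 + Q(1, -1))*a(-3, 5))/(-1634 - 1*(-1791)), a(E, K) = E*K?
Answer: -594065/157 ≈ -3783.9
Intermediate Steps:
l = -6 (l = 6*(-1) = -6)
Q(t, c) = -12 (Q(t, c) = -6*2 = -12)
o = 180/157 (o = ((0 - 12)*(-3*5))/(-1634 - 1*(-1791)) = (-12*(-15))/(-1634 + 1791) = 180/157 ≈ 1.1465)
-3785 + o = -3785 + 180/157 = -594065/157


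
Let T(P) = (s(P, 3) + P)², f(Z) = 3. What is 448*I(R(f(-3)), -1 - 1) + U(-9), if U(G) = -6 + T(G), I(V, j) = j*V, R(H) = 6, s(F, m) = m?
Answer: -5346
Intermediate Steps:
T(P) = (3 + P)²
I(V, j) = V*j
U(G) = -6 + (3 + G)²
448*I(R(f(-3)), -1 - 1) + U(-9) = 448*(6*(-1 - 1)) + (-6 + (3 - 9)²) = 448*(6*(-2)) + (-6 + (-6)²) = 448*(-12) + (-6 + 36) = -5376 + 30 = -5346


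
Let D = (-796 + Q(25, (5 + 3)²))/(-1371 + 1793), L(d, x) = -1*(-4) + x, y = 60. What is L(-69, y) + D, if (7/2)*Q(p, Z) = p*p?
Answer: 92367/1477 ≈ 62.537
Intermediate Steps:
Q(p, Z) = 2*p²/7 (Q(p, Z) = 2*(p*p)/7 = 2*p²/7)
L(d, x) = 4 + x
D = -2161/1477 (D = (-796 + (2/7)*25²)/(-1371 + 1793) = (-796 + (2/7)*625)/422 = (-796 + 1250/7)*(1/422) = -4322/7*1/422 = -2161/1477 ≈ -1.4631)
L(-69, y) + D = (4 + 60) - 2161/1477 = 64 - 2161/1477 = 92367/1477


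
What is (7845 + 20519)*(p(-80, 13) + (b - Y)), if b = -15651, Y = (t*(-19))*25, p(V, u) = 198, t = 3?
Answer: -397890192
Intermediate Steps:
Y = -1425 (Y = (3*(-19))*25 = -57*25 = -1425)
(7845 + 20519)*(p(-80, 13) + (b - Y)) = (7845 + 20519)*(198 + (-15651 - 1*(-1425))) = 28364*(198 + (-15651 + 1425)) = 28364*(198 - 14226) = 28364*(-14028) = -397890192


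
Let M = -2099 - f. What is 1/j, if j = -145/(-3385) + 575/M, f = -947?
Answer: -779904/355867 ≈ -2.1916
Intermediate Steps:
M = -1152 (M = -2099 - 1*(-947) = -2099 + 947 = -1152)
j = -355867/779904 (j = -145/(-3385) + 575/(-1152) = -145*(-1/3385) + 575*(-1/1152) = 29/677 - 575/1152 = -355867/779904 ≈ -0.45630)
1/j = 1/(-355867/779904) = -779904/355867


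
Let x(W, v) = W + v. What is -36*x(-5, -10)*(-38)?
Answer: -20520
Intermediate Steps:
-36*x(-5, -10)*(-38) = -36*(-5 - 10)*(-38) = -36*(-15)*(-38) = 540*(-38) = -20520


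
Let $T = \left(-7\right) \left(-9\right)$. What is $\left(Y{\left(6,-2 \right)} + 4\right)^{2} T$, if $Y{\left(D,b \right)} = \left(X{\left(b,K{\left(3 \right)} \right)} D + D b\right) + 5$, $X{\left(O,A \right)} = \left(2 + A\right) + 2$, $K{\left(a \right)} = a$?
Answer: $95823$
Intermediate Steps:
$X{\left(O,A \right)} = 4 + A$
$Y{\left(D,b \right)} = 5 + 7 D + D b$ ($Y{\left(D,b \right)} = \left(\left(4 + 3\right) D + D b\right) + 5 = \left(7 D + D b\right) + 5 = 5 + 7 D + D b$)
$T = 63$
$\left(Y{\left(6,-2 \right)} + 4\right)^{2} T = \left(\left(5 + 7 \cdot 6 + 6 \left(-2\right)\right) + 4\right)^{2} \cdot 63 = \left(\left(5 + 42 - 12\right) + 4\right)^{2} \cdot 63 = \left(35 + 4\right)^{2} \cdot 63 = 39^{2} \cdot 63 = 1521 \cdot 63 = 95823$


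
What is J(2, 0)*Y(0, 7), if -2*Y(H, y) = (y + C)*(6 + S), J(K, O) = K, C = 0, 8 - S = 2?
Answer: -84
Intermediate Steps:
S = 6 (S = 8 - 1*2 = 8 - 2 = 6)
Y(H, y) = -6*y (Y(H, y) = -(y + 0)*(6 + 6)/2 = -y*12/2 = -6*y)
J(2, 0)*Y(0, 7) = 2*(-6*7) = 2*(-42) = -84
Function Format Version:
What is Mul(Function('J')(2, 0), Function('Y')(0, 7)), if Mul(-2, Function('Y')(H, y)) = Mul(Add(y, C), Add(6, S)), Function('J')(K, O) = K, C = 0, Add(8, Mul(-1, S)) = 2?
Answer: -84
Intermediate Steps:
S = 6 (S = Add(8, Mul(-1, 2)) = Add(8, -2) = 6)
Function('Y')(H, y) = Mul(-6, y) (Function('Y')(H, y) = Mul(Rational(-1, 2), Mul(Add(y, 0), Add(6, 6))) = Mul(Rational(-1, 2), Mul(y, 12)) = Mul(Rational(-1, 2), Mul(12, y)) = Mul(-6, y))
Mul(Function('J')(2, 0), Function('Y')(0, 7)) = Mul(2, Mul(-6, 7)) = Mul(2, -42) = -84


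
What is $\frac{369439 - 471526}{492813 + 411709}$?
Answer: $- \frac{102087}{904522} \approx -0.11286$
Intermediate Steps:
$\frac{369439 - 471526}{492813 + 411709} = - \frac{102087}{904522}$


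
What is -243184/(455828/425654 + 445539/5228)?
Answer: -270581001466304/96014263145 ≈ -2818.1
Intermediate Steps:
-243184/(455828/425654 + 445539/5228) = -243184/(455828*(1/425654) + 445539*(1/5228)) = -243184/(227914/212827 + 445539/5228) = -243184/96014263145/1112659556 = -243184*1112659556/96014263145 = -270581001466304/96014263145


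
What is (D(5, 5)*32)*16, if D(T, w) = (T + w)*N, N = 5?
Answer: 25600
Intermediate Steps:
D(T, w) = 5*T + 5*w (D(T, w) = (T + w)*5 = 5*T + 5*w)
(D(5, 5)*32)*16 = ((5*5 + 5*5)*32)*16 = ((25 + 25)*32)*16 = (50*32)*16 = 1600*16 = 25600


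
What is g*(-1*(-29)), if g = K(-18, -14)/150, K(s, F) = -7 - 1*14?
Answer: -203/50 ≈ -4.0600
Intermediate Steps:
K(s, F) = -21 (K(s, F) = -7 - 14 = -21)
g = -7/50 (g = -21/150 = -21*1/150 = -7/50 ≈ -0.14000)
g*(-1*(-29)) = -(-7)*(-29)/50 = -7/50*29 = -203/50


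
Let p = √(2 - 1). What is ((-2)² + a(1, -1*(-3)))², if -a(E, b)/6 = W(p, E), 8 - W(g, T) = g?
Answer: 1444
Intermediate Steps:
p = 1 (p = √1 = 1)
W(g, T) = 8 - g
a(E, b) = -42 (a(E, b) = -6*(8 - 1*1) = -6*(8 - 1) = -6*7 = -42)
((-2)² + a(1, -1*(-3)))² = ((-2)² - 42)² = (4 - 42)² = (-38)² = 1444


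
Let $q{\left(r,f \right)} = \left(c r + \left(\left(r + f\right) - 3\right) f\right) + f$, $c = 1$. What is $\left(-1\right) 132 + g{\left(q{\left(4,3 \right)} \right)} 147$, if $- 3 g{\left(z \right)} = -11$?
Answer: $407$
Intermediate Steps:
$q{\left(r,f \right)} = f + r + f \left(-3 + f + r\right)$ ($q{\left(r,f \right)} = \left(1 r + \left(\left(r + f\right) - 3\right) f\right) + f = \left(r + \left(\left(f + r\right) - 3\right) f\right) + f = \left(r + \left(-3 + f + r\right) f\right) + f = \left(r + f \left(-3 + f + r\right)\right) + f = f + r + f \left(-3 + f + r\right)$)
$g{\left(z \right)} = \frac{11}{3}$ ($g{\left(z \right)} = \left(- \frac{1}{3}\right) \left(-11\right) = \frac{11}{3}$)
$\left(-1\right) 132 + g{\left(q{\left(4,3 \right)} \right)} 147 = \left(-1\right) 132 + \frac{11}{3} \cdot 147 = -132 + 539 = 407$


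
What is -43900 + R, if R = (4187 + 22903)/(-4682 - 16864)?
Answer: -7507115/171 ≈ -43901.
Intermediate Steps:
R = -215/171 (R = 27090/(-21546) = 27090*(-1/21546) = -215/171 ≈ -1.2573)
-43900 + R = -43900 - 215/171 = -7507115/171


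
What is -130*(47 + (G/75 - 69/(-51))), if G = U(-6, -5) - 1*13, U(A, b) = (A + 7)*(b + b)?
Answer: -1592734/255 ≈ -6246.0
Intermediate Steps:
U(A, b) = 2*b*(7 + A) (U(A, b) = (7 + A)*(2*b) = 2*b*(7 + A))
G = -23 (G = 2*(-5)*(7 - 6) - 1*13 = 2*(-5)*1 - 13 = -10 - 13 = -23)
-130*(47 + (G/75 - 69/(-51))) = -130*(47 + (-23/75 - 69/(-51))) = -130*(47 + (-23*1/75 - 69*(-1/51))) = -130*(47 + (-23/75 + 23/17)) = -130*(47 + 1334/1275) = -130*61259/1275 = -1592734/255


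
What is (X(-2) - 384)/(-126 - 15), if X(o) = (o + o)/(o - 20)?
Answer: 4222/1551 ≈ 2.7221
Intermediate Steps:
X(o) = 2*o/(-20 + o) (X(o) = (2*o)/(-20 + o) = 2*o/(-20 + o))
(X(-2) - 384)/(-126 - 15) = (2*(-2)/(-20 - 2) - 384)/(-126 - 15) = (2*(-2)/(-22) - 384)/(-141) = (2*(-2)*(-1/22) - 384)*(-1/141) = (2/11 - 384)*(-1/141) = -4222/11*(-1/141) = 4222/1551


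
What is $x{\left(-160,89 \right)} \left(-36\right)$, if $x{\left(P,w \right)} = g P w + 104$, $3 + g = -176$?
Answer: $-91766304$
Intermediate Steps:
$g = -179$ ($g = -3 - 176 = -179$)
$x{\left(P,w \right)} = 104 - 179 P w$ ($x{\left(P,w \right)} = - 179 P w + 104 = 104 - 179 P w$)
$x{\left(-160,89 \right)} \left(-36\right) = \left(104 - \left(-28640\right) 89\right) \left(-36\right) = \left(104 + 2548960\right) \left(-36\right) = 2549064 \left(-36\right) = -91766304$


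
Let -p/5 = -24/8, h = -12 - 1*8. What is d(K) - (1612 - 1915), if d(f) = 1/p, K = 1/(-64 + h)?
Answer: 4546/15 ≈ 303.07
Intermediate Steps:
h = -20 (h = -12 - 8 = -20)
p = 15 (p = -(-120)/8 = -5*(-3) = 15)
K = -1/84 (K = 1/(-64 - 20) = 1/(-84) = -1/84 ≈ -0.011905)
d(f) = 1/15
d(K) - (1612 - 1915) = 1/15 - (1612 - 1915) = 1/15 - 1*(-303) = 1/15 + 303 = 4546/15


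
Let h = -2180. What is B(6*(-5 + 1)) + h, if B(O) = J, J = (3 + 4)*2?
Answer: -2166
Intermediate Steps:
J = 14 (J = 7*2 = 14)
B(O) = 14
B(6*(-5 + 1)) + h = 14 - 2180 = -2166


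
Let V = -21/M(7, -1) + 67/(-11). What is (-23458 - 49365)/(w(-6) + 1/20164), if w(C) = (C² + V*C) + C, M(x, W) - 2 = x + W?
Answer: -4038108173/4563368 ≈ -884.90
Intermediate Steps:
M(x, W) = 2 + W + x (M(x, W) = 2 + (x + W) = 2 + (W + x) = 2 + W + x)
V = -767/88 (V = -21/(2 - 1 + 7) + 67/(-11) = -21/8 + 67*(-1/11) = -21*⅛ - 67/11 = -21/8 - 67/11 = -767/88 ≈ -8.7159)
w(C) = C² - 679*C/88 (w(C) = (C² - 767*C/88) + C = C² - 679*C/88)
(-23458 - 49365)/(w(-6) + 1/20164) = (-23458 - 49365)/((1/88)*(-6)*(-679 + 88*(-6)) + 1/20164) = -72823/((1/88)*(-6)*(-679 - 528) + 1/20164) = -72823/((1/88)*(-6)*(-1207) + 1/20164) = -72823/(3621/44 + 1/20164) = -72823/4563368/55451 = -72823*55451/4563368 = -4038108173/4563368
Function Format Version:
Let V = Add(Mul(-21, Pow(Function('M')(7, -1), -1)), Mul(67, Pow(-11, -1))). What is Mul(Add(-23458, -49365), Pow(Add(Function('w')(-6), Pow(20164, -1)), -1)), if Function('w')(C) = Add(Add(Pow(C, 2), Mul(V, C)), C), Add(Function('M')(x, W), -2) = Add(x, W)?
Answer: Rational(-4038108173, 4563368) ≈ -884.90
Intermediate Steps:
Function('M')(x, W) = Add(2, W, x) (Function('M')(x, W) = Add(2, Add(x, W)) = Add(2, Add(W, x)) = Add(2, W, x))
V = Rational(-767, 88) (V = Add(Mul(-21, Pow(Add(2, -1, 7), -1)), Mul(67, Pow(-11, -1))) = Add(Mul(-21, Pow(8, -1)), Mul(67, Rational(-1, 11))) = Add(Mul(-21, Rational(1, 8)), Rational(-67, 11)) = Add(Rational(-21, 8), Rational(-67, 11)) = Rational(-767, 88) ≈ -8.7159)
Function('w')(C) = Add(Pow(C, 2), Mul(Rational(-679, 88), C)) (Function('w')(C) = Add(Add(Pow(C, 2), Mul(Rational(-767, 88), C)), C) = Add(Pow(C, 2), Mul(Rational(-679, 88), C)))
Mul(Add(-23458, -49365), Pow(Add(Function('w')(-6), Pow(20164, -1)), -1)) = Mul(Add(-23458, -49365), Pow(Add(Mul(Rational(1, 88), -6, Add(-679, Mul(88, -6))), Pow(20164, -1)), -1)) = Mul(-72823, Pow(Add(Mul(Rational(1, 88), -6, Add(-679, -528)), Rational(1, 20164)), -1)) = Mul(-72823, Pow(Add(Mul(Rational(1, 88), -6, -1207), Rational(1, 20164)), -1)) = Mul(-72823, Pow(Add(Rational(3621, 44), Rational(1, 20164)), -1)) = Mul(-72823, Pow(Rational(4563368, 55451), -1)) = Mul(-72823, Rational(55451, 4563368)) = Rational(-4038108173, 4563368)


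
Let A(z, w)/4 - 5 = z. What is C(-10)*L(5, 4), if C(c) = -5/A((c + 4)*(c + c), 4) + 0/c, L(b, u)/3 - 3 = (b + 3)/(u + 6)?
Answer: -57/500 ≈ -0.11400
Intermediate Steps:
L(b, u) = 9 + 3*(3 + b)/(6 + u) (L(b, u) = 9 + 3*((b + 3)/(u + 6)) = 9 + 3*((3 + b)/(6 + u)) = 9 + 3*(3 + b)/(6 + u))
A(z, w) = 20 + 4*z
C(c) = -5/(20 + 8*c*(4 + c)) (C(c) = -5/(20 + 4*((c + 4)*(c + c))) + 0/c = -5/(20 + 4*((4 + c)*(2*c))) + 0 = -5/(20 + 4*(2*c*(4 + c))) + 0 = -5/(20 + 8*c*(4 + c)) + 0 = -5/(20 + 8*c*(4 + c)))
C(-10)*L(5, 4) = (-5/(20 + 8*(-10)*(4 - 10)))*(3*(21 + 5 + 3*4)/(6 + 4)) = (-5/(20 + 8*(-10)*(-6)))*(3*(21 + 5 + 12)/10) = (-5/(20 + 480))*(3*(⅒)*38) = -5/500*(57/5) = -5*1/500*(57/5) = -1/100*57/5 = -57/500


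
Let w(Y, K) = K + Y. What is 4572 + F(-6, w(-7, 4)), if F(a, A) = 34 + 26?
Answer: 4632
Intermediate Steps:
F(a, A) = 60
4572 + F(-6, w(-7, 4)) = 4572 + 60 = 4632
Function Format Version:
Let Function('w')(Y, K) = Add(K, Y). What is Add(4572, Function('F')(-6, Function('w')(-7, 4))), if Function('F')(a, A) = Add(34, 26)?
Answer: 4632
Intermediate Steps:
Function('F')(a, A) = 60
Add(4572, Function('F')(-6, Function('w')(-7, 4))) = Add(4572, 60) = 4632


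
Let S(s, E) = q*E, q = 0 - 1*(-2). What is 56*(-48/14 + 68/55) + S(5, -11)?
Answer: -7962/55 ≈ -144.76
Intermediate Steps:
q = 2 (q = 0 + 2 = 2)
S(s, E) = 2*E
56*(-48/14 + 68/55) + S(5, -11) = 56*(-48/14 + 68/55) + 2*(-11) = 56*(-48*1/14 + 68*(1/55)) - 22 = 56*(-24/7 + 68/55) - 22 = 56*(-844/385) - 22 = -6752/55 - 22 = -7962/55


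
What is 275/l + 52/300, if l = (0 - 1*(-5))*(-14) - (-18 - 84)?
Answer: 21041/2400 ≈ 8.7671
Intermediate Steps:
l = 32 (l = (0 + 5)*(-14) - 1*(-102) = 5*(-14) + 102 = -70 + 102 = 32)
275/l + 52/300 = 275/32 + 52/300 = 275*(1/32) + 52*(1/300) = 275/32 + 13/75 = 21041/2400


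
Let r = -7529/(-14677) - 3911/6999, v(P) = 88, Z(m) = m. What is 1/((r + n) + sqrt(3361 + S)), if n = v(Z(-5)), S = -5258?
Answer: 132588252305025972/14521361373422069431 - 10552286535808329*I*sqrt(1897)/101649529613954486017 ≈ 0.0091306 - 0.0045214*I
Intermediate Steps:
n = 88
r = -4706276/102724323 (r = -7529*(-1/14677) - 3911*1/6999 = 7529/14677 - 3911/6999 = -4706276/102724323 ≈ -0.045815)
1/((r + n) + sqrt(3361 + S)) = 1/((-4706276/102724323 + 88) + sqrt(3361 - 5258)) = 1/(9035034148/102724323 + sqrt(-1897)) = 1/(9035034148/102724323 + I*sqrt(1897))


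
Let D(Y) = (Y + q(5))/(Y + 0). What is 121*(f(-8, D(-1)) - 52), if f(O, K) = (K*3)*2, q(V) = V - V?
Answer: -5566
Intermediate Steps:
q(V) = 0
D(Y) = 1 (D(Y) = (Y + 0)/(Y + 0) = Y/Y = 1)
f(O, K) = 6*K (f(O, K) = (3*K)*2 = 6*K)
121*(f(-8, D(-1)) - 52) = 121*(6*1 - 52) = 121*(6 - 52) = 121*(-46) = -5566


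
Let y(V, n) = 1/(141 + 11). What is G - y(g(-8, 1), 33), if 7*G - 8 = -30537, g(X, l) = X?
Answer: -4640415/1064 ≈ -4361.3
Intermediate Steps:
y(V, n) = 1/152
G = -30529/7 (G = 8/7 + (⅐)*(-30537) = 8/7 - 30537/7 = -30529/7 ≈ -4361.3)
G - y(g(-8, 1), 33) = -30529/7 - 1*1/152 = -30529/7 - 1/152 = -4640415/1064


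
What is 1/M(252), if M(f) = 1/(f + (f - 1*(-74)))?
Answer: 578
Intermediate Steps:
M(f) = 1/(74 + 2*f) (M(f) = 1/(f + (f + 74)) = 1/(f + (74 + f)) = 1/(74 + 2*f))
1/M(252) = 1/(1/(2*(37 + 252))) = 1/((½)/289) = 1/((½)*(1/289)) = 1/(1/578) = 578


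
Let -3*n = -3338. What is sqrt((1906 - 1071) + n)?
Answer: sqrt(17529)/3 ≈ 44.132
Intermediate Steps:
n = 3338/3 (n = -1/3*(-3338) = 3338/3 ≈ 1112.7)
sqrt((1906 - 1071) + n) = sqrt((1906 - 1071) + 3338/3) = sqrt(835 + 3338/3) = sqrt(5843/3) = sqrt(17529)/3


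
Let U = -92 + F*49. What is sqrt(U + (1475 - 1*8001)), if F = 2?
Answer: 2*I*sqrt(1630) ≈ 80.746*I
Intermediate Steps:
U = 6 (U = -92 + 2*49 = -92 + 98 = 6)
sqrt(U + (1475 - 1*8001)) = sqrt(6 + (1475 - 1*8001)) = sqrt(6 + (1475 - 8001)) = sqrt(6 - 6526) = sqrt(-6520) = 2*I*sqrt(1630)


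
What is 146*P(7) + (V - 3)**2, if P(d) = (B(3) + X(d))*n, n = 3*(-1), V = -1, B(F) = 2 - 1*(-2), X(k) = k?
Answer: -4802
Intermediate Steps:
B(F) = 4 (B(F) = 2 + 2 = 4)
n = -3
P(d) = -12 - 3*d (P(d) = (4 + d)*(-3) = -12 - 3*d)
146*P(7) + (V - 3)**2 = 146*(-12 - 3*7) + (-1 - 3)**2 = 146*(-12 - 21) + (-4)**2 = 146*(-33) + 16 = -4818 + 16 = -4802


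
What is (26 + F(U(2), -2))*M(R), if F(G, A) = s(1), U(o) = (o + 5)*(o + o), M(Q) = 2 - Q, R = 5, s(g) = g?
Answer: -81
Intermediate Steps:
U(o) = 2*o*(5 + o) (U(o) = (5 + o)*(2*o) = 2*o*(5 + o))
F(G, A) = 1
(26 + F(U(2), -2))*M(R) = (26 + 1)*(2 - 1*5) = 27*(2 - 5) = 27*(-3) = -81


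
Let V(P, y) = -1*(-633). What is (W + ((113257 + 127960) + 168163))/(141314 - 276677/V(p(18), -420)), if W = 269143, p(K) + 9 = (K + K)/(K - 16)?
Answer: 429505059/89175085 ≈ 4.8164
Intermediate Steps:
p(K) = -9 + 2*K/(-16 + K) (p(K) = -9 + (K + K)/(K - 16) = -9 + (2*K)/(-16 + K) = -9 + 2*K/(-16 + K))
V(P, y) = 633
(W + ((113257 + 127960) + 168163))/(141314 - 276677/V(p(18), -420)) = (269143 + ((113257 + 127960) + 168163))/(141314 - 276677/633) = (269143 + (241217 + 168163))/(141314 - 276677*1/633) = (269143 + 409380)/(141314 - 276677/633) = 678523/(89175085/633) = 678523*(633/89175085) = 429505059/89175085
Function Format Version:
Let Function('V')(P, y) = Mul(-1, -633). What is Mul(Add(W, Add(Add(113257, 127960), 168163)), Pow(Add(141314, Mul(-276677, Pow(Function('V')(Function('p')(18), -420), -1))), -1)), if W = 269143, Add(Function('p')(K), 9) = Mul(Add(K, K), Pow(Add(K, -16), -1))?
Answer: Rational(429505059, 89175085) ≈ 4.8164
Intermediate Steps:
Function('p')(K) = Add(-9, Mul(2, K, Pow(Add(-16, K), -1))) (Function('p')(K) = Add(-9, Mul(Add(K, K), Pow(Add(K, -16), -1))) = Add(-9, Mul(Mul(2, K), Pow(Add(-16, K), -1))) = Add(-9, Mul(2, K, Pow(Add(-16, K), -1))))
Function('V')(P, y) = 633
Mul(Add(W, Add(Add(113257, 127960), 168163)), Pow(Add(141314, Mul(-276677, Pow(Function('V')(Function('p')(18), -420), -1))), -1)) = Mul(Add(269143, Add(Add(113257, 127960), 168163)), Pow(Add(141314, Mul(-276677, Pow(633, -1))), -1)) = Mul(Add(269143, Add(241217, 168163)), Pow(Add(141314, Mul(-276677, Rational(1, 633))), -1)) = Mul(Add(269143, 409380), Pow(Add(141314, Rational(-276677, 633)), -1)) = Mul(678523, Pow(Rational(89175085, 633), -1)) = Mul(678523, Rational(633, 89175085)) = Rational(429505059, 89175085)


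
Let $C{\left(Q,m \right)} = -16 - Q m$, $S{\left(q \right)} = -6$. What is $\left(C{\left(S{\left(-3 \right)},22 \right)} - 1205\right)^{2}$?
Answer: $1185921$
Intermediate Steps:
$C{\left(Q,m \right)} = -16 - Q m$
$\left(C{\left(S{\left(-3 \right)},22 \right)} - 1205\right)^{2} = \left(\left(-16 - \left(-6\right) 22\right) - 1205\right)^{2} = \left(\left(-16 + 132\right) - 1205\right)^{2} = \left(116 - 1205\right)^{2} = \left(-1089\right)^{2} = 1185921$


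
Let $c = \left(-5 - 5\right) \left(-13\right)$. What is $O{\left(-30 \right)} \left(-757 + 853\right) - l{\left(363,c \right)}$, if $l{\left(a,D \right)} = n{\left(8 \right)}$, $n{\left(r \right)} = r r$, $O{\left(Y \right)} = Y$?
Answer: $-2944$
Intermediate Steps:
$n{\left(r \right)} = r^{2}$
$c = 130$ ($c = \left(-10\right) \left(-13\right) = 130$)
$l{\left(a,D \right)} = 64$ ($l{\left(a,D \right)} = 8^{2} = 64$)
$O{\left(-30 \right)} \left(-757 + 853\right) - l{\left(363,c \right)} = - 30 \left(-757 + 853\right) - 64 = \left(-30\right) 96 - 64 = -2880 - 64 = -2944$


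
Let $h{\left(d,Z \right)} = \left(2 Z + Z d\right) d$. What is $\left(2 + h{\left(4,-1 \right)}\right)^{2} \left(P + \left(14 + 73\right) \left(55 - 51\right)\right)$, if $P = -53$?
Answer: $142780$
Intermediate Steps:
$h{\left(d,Z \right)} = d \left(2 Z + Z d\right)$
$\left(2 + h{\left(4,-1 \right)}\right)^{2} \left(P + \left(14 + 73\right) \left(55 - 51\right)\right) = \left(2 - 4 \left(2 + 4\right)\right)^{2} \left(-53 + \left(14 + 73\right) \left(55 - 51\right)\right) = \left(2 - 4 \cdot 6\right)^{2} \left(-53 + 87 \cdot 4\right) = \left(2 - 24\right)^{2} \left(-53 + 348\right) = \left(-22\right)^{2} \cdot 295 = 484 \cdot 295 = 142780$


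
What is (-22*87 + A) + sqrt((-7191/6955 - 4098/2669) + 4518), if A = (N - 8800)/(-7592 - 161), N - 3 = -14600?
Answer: -14815845/7753 + sqrt(1555931932224832695)/18562895 ≈ -1843.8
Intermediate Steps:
N = -14597 (N = 3 - 14600 = -14597)
A = 23397/7753 (A = (-14597 - 8800)/(-7592 - 161) = -23397/(-7753) = -23397*(-1/7753) = 23397/7753 ≈ 3.0178)
(-22*87 + A) + sqrt((-7191/6955 - 4098/2669) + 4518) = (-22*87 + 23397/7753) + sqrt((-7191/6955 - 4098/2669) + 4518) = (-1914 + 23397/7753) + sqrt((-7191*1/6955 - 4098*1/2669) + 4518) = -14815845/7753 + sqrt((-7191/6955 - 4098/2669) + 4518) = -14815845/7753 + sqrt(-47694369/18562895 + 4518) = -14815845/7753 + sqrt(83819465241/18562895) = -14815845/7753 + sqrt(1555931932224832695)/18562895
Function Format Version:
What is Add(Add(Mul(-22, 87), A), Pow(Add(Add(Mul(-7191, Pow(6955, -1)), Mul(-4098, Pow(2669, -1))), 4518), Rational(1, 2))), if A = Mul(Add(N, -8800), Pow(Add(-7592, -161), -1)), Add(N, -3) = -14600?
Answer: Add(Rational(-14815845, 7753), Mul(Rational(1, 18562895), Pow(1555931932224832695, Rational(1, 2)))) ≈ -1843.8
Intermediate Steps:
N = -14597 (N = Add(3, -14600) = -14597)
A = Rational(23397, 7753) (A = Mul(Add(-14597, -8800), Pow(Add(-7592, -161), -1)) = Mul(-23397, Pow(-7753, -1)) = Mul(-23397, Rational(-1, 7753)) = Rational(23397, 7753) ≈ 3.0178)
Add(Add(Mul(-22, 87), A), Pow(Add(Add(Mul(-7191, Pow(6955, -1)), Mul(-4098, Pow(2669, -1))), 4518), Rational(1, 2))) = Add(Add(Mul(-22, 87), Rational(23397, 7753)), Pow(Add(Add(Mul(-7191, Pow(6955, -1)), Mul(-4098, Pow(2669, -1))), 4518), Rational(1, 2))) = Add(Add(-1914, Rational(23397, 7753)), Pow(Add(Add(Mul(-7191, Rational(1, 6955)), Mul(-4098, Rational(1, 2669))), 4518), Rational(1, 2))) = Add(Rational(-14815845, 7753), Pow(Add(Add(Rational(-7191, 6955), Rational(-4098, 2669)), 4518), Rational(1, 2))) = Add(Rational(-14815845, 7753), Pow(Add(Rational(-47694369, 18562895), 4518), Rational(1, 2))) = Add(Rational(-14815845, 7753), Pow(Rational(83819465241, 18562895), Rational(1, 2))) = Add(Rational(-14815845, 7753), Mul(Rational(1, 18562895), Pow(1555931932224832695, Rational(1, 2))))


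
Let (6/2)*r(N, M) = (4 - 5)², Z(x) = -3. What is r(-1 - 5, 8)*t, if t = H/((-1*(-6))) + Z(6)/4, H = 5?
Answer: 1/36 ≈ 0.027778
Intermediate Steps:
r(N, M) = ⅓ (r(N, M) = (4 - 5)²/3 = (⅓)*(-1)² = (⅓)*1 = ⅓)
t = 1/12 (t = 5/((-1*(-6))) - 3/4 = 5/6 - 3*¼ = 5*(⅙) - ¾ = ⅚ - ¾ = 1/12 ≈ 0.083333)
r(-1 - 5, 8)*t = (⅓)*(1/12) = 1/36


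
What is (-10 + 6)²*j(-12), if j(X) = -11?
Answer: -176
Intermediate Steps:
(-10 + 6)²*j(-12) = (-10 + 6)²*(-11) = (-4)²*(-11) = 16*(-11) = -176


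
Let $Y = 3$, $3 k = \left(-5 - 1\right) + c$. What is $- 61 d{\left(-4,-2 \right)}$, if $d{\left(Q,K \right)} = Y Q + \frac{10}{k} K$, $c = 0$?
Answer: $122$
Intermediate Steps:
$k = -2$ ($k = \frac{\left(-5 - 1\right) + 0}{3} = \frac{-6 + 0}{3} = \frac{1}{3} \left(-6\right) = -2$)
$d{\left(Q,K \right)} = - 5 K + 3 Q$ ($d{\left(Q,K \right)} = 3 Q + \frac{10}{-2} K = 3 Q + 10 \left(- \frac{1}{2}\right) K = 3 Q - 5 K = - 5 K + 3 Q$)
$- 61 d{\left(-4,-2 \right)} = - 61 \left(\left(-5\right) \left(-2\right) + 3 \left(-4\right)\right) = - 61 \left(10 - 12\right) = \left(-61\right) \left(-2\right) = 122$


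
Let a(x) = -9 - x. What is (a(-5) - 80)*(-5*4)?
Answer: 1680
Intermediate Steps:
(a(-5) - 80)*(-5*4) = ((-9 - 1*(-5)) - 80)*(-5*4) = ((-9 + 5) - 80)*(-20) = (-4 - 80)*(-20) = -84*(-20) = 1680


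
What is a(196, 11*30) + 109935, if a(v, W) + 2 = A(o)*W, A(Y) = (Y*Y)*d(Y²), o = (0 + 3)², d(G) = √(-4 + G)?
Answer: 109933 + 26730*√77 ≈ 3.4449e+5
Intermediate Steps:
o = 9 (o = 3² = 9)
A(Y) = Y²*√(-4 + Y²) (A(Y) = (Y*Y)*√(-4 + Y²) = Y²*√(-4 + Y²))
a(v, W) = -2 + 81*W*√77 (a(v, W) = -2 + (9²*√(-4 + 9²))*W = -2 + (81*√(-4 + 81))*W = -2 + (81*√77)*W = -2 + 81*W*√77)
a(196, 11*30) + 109935 = (-2 + 81*(11*30)*√77) + 109935 = (-2 + 81*330*√77) + 109935 = (-2 + 26730*√77) + 109935 = 109933 + 26730*√77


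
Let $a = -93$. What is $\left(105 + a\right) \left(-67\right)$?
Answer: $-804$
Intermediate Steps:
$\left(105 + a\right) \left(-67\right) = \left(105 - 93\right) \left(-67\right) = 12 \left(-67\right) = -804$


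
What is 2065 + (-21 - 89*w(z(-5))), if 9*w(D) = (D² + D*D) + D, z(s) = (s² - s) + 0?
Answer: -48158/3 ≈ -16053.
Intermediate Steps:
z(s) = s² - s
w(D) = D/9 + 2*D²/9 (w(D) = ((D² + D*D) + D)/9 = ((D² + D²) + D)/9 = (2*D² + D)/9 = (D + 2*D²)/9 = D/9 + 2*D²/9)
2065 + (-21 - 89*w(z(-5))) = 2065 + (-21 - 89*(-5*(-1 - 5))*(1 + 2*(-5*(-1 - 5)))/9) = 2065 + (-21 - 89*(-5*(-6))*(1 + 2*(-5*(-6)))/9) = 2065 + (-21 - 89*30*(1 + 2*30)/9) = 2065 + (-21 - 89*30*(1 + 60)/9) = 2065 + (-21 - 89*30*61/9) = 2065 + (-21 - 89*610/3) = 2065 + (-21 - 54290/3) = 2065 - 54353/3 = -48158/3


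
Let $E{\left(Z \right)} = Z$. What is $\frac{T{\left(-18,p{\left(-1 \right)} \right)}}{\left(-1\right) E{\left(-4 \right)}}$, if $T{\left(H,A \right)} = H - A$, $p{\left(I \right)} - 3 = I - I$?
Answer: $- \frac{21}{4} \approx -5.25$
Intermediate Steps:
$p{\left(I \right)} = 3$ ($p{\left(I \right)} = 3 + \left(I - I\right) = 3 + 0 = 3$)
$\frac{T{\left(-18,p{\left(-1 \right)} \right)}}{\left(-1\right) E{\left(-4 \right)}} = \frac{-18 - 3}{\left(-1\right) \left(-4\right)} = \frac{-18 - 3}{4} = \left(-21\right) \frac{1}{4} = - \frac{21}{4}$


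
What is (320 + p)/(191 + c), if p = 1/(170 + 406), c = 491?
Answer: 184321/392832 ≈ 0.46921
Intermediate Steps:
p = 1/576 ≈ 0.0017361
(320 + p)/(191 + c) = (320 + 1/576)/(191 + 491) = (184321/576)/682 = (184321/576)*(1/682) = 184321/392832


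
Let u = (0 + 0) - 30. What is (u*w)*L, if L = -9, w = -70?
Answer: -18900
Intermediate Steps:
u = -30 (u = 0 - 30 = -30)
(u*w)*L = -30*(-70)*(-9) = 2100*(-9) = -18900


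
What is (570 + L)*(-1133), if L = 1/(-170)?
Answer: -109786567/170 ≈ -6.4580e+5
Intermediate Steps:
L = -1/170 ≈ -0.0058824
(570 + L)*(-1133) = (570 - 1/170)*(-1133) = (96899/170)*(-1133) = -109786567/170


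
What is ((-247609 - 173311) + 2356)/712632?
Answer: -104641/178158 ≈ -0.58735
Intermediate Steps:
((-247609 - 173311) + 2356)/712632 = (-420920 + 2356)*(1/712632) = -418564*1/712632 = -104641/178158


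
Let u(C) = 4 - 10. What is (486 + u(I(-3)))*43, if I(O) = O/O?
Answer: 20640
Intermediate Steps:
I(O) = 1
u(C) = -6
(486 + u(I(-3)))*43 = (486 - 6)*43 = 480*43 = 20640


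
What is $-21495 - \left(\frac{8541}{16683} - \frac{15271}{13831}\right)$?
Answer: $- \frac{1653224990371}{76914191} \approx -21494.0$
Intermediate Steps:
$-21495 - \left(\frac{8541}{16683} - \frac{15271}{13831}\right) = -21495 - \left(8541 \cdot \frac{1}{16683} - \frac{15271}{13831}\right) = -21495 - \left(\frac{2847}{5561} - \frac{15271}{13831}\right) = -21495 - - \frac{45545174}{76914191} = -21495 + \frac{45545174}{76914191} = - \frac{1653224990371}{76914191}$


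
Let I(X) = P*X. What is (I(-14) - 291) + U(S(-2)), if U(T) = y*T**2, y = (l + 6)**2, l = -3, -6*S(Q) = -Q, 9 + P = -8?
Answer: -52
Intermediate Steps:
P = -17 (P = -9 - 8 = -17)
S(Q) = Q/6 (S(Q) = -(-1)*Q/6 = Q/6)
I(X) = -17*X
y = 9 (y = (-3 + 6)**2 = 3**2 = 9)
U(T) = 9*T**2
(I(-14) - 291) + U(S(-2)) = (-17*(-14) - 291) + 9*((1/6)*(-2))**2 = (238 - 291) + 9*(-1/3)**2 = -53 + 9*(1/9) = -53 + 1 = -52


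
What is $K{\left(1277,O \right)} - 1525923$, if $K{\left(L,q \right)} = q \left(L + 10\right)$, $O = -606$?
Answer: $-2305845$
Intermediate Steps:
$K{\left(L,q \right)} = q \left(10 + L\right)$
$K{\left(1277,O \right)} - 1525923 = - 606 \left(10 + 1277\right) - 1525923 = \left(-606\right) 1287 - 1525923 = -779922 - 1525923 = -2305845$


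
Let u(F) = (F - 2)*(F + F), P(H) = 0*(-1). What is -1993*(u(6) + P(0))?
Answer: -95664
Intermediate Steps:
P(H) = 0
u(F) = 2*F*(-2 + F) (u(F) = (-2 + F)*(2*F) = 2*F*(-2 + F))
-1993*(u(6) + P(0)) = -1993*(2*6*(-2 + 6) + 0) = -1993*(2*6*4 + 0) = -1993*(48 + 0) = -1993*48 = -95664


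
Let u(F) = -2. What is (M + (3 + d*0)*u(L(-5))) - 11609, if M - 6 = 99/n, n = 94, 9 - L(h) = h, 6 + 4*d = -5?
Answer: -1091147/94 ≈ -11608.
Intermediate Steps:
d = -11/4 (d = -3/2 + (¼)*(-5) = -3/2 - 5/4 = -11/4 ≈ -2.7500)
L(h) = 9 - h
M = 663/94 (M = 6 + 99/94 = 663/94 ≈ 7.0532)
(M + (3 + d*0)*u(L(-5))) - 11609 = (663/94 + (3 - 11/4*0)*(-2)) - 11609 = (663/94 + (3 + 0)*(-2)) - 11609 = (663/94 + 3*(-2)) - 11609 = (663/94 - 6) - 11609 = 99/94 - 11609 = -1091147/94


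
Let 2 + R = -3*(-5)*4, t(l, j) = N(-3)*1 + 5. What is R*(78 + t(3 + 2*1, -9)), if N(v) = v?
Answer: 4640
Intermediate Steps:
t(l, j) = 2 (t(l, j) = -3*1 + 5 = -3 + 5 = 2)
R = 58 (R = -2 - 3*(-5)*4 = -2 + 15*4 = -2 + 60 = 58)
R*(78 + t(3 + 2*1, -9)) = 58*(78 + 2) = 58*80 = 4640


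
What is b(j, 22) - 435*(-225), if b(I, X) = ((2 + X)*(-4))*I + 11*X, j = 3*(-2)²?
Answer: 96965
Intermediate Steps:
j = 12 (j = 3*4 = 12)
b(I, X) = 11*X + I*(-8 - 4*X) (b(I, X) = (-8 - 4*X)*I + 11*X = I*(-8 - 4*X) + 11*X = 11*X + I*(-8 - 4*X))
b(j, 22) - 435*(-225) = (-8*12 + 11*22 - 4*12*22) - 435*(-225) = (-96 + 242 - 1056) + 97875 = -910 + 97875 = 96965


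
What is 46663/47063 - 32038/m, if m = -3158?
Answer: 827583074/74312477 ≈ 11.137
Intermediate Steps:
46663/47063 - 32038/m = 46663/47063 - 32038/(-3158) = 46663*(1/47063) - 32038*(-1/3158) = 46663/47063 + 16019/1579 = 827583074/74312477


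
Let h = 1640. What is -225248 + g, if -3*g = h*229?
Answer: -1051304/3 ≈ -3.5043e+5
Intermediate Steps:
g = -375560/3 (g = -1640*229/3 = -1/3*375560 = -375560/3 ≈ -1.2519e+5)
-225248 + g = -225248 - 375560/3 = -1051304/3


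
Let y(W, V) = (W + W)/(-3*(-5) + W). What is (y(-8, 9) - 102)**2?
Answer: 532900/49 ≈ 10876.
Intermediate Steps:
y(W, V) = 2*W/(15 + W) (y(W, V) = (2*W)/(15 + W) = 2*W/(15 + W))
(y(-8, 9) - 102)**2 = (2*(-8)/(15 - 8) - 102)**2 = (2*(-8)/7 - 102)**2 = (2*(-8)*(1/7) - 102)**2 = (-16/7 - 102)**2 = (-730/7)**2 = 532900/49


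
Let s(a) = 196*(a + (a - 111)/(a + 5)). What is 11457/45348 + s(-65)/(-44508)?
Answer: 1326986999/2522935980 ≈ 0.52597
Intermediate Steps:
s(a) = 196*a + 196*(-111 + a)/(5 + a) (s(a) = 196*(a + (-111 + a)/(5 + a)) = 196*a + 196*(-111 + a)/(5 + a))
11457/45348 + s(-65)/(-44508) = 11457/45348 + (196*(-111 + (-65)² + 6*(-65))/(5 - 65))/(-44508) = 11457*(1/45348) + (196*(-111 + 4225 - 390)/(-60))*(-1/44508) = 3819/15116 + (196*(-1/60)*3724)*(-1/44508) = 3819/15116 - 182476/15*(-1/44508) = 3819/15116 + 45619/166905 = 1326986999/2522935980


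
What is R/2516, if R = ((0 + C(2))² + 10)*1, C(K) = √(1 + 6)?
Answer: 1/148 ≈ 0.0067568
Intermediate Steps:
C(K) = √7
R = 17 (R = ((0 + √7)² + 10)*1 = ((√7)² + 10)*1 = (7 + 10)*1 = 17*1 = 17)
R/2516 = 17/2516 = 17*(1/2516) = 1/148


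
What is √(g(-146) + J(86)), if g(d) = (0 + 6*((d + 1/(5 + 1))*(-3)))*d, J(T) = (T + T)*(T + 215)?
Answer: I*√331478 ≈ 575.74*I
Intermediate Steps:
J(T) = 2*T*(215 + T) (J(T) = (2*T)*(215 + T) = 2*T*(215 + T))
g(d) = d*(-3 - 18*d) (g(d) = (0 + 6*((d + 1/6)*(-3)))*d = (0 + 6*((d + ⅙)*(-3)))*d = (0 + 6*((⅙ + d)*(-3)))*d = (0 + 6*(-½ - 3*d))*d = (0 + (-3 - 18*d))*d = (-3 - 18*d)*d = d*(-3 - 18*d))
√(g(-146) + J(86)) = √(-3*(-146)*(1 + 6*(-146)) + 2*86*(215 + 86)) = √(-3*(-146)*(1 - 876) + 2*86*301) = √(-3*(-146)*(-875) + 51772) = √(-383250 + 51772) = √(-331478) = I*√331478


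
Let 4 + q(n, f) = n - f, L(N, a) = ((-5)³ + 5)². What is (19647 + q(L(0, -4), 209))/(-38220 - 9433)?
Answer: -33834/47653 ≈ -0.71001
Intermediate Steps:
L(N, a) = 14400 (L(N, a) = (-125 + 5)² = (-120)² = 14400)
q(n, f) = -4 + n - f (q(n, f) = -4 + (n - f) = -4 + n - f)
(19647 + q(L(0, -4), 209))/(-38220 - 9433) = (19647 + (-4 + 14400 - 1*209))/(-38220 - 9433) = (19647 + (-4 + 14400 - 209))/(-47653) = (19647 + 14187)*(-1/47653) = 33834*(-1/47653) = -33834/47653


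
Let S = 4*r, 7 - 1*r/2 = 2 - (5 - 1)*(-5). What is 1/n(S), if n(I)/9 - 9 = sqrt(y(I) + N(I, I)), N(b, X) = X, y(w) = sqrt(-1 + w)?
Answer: 1/(81 + 9*sqrt(-120 + 11*I)) ≈ 0.0050146 - 0.0057874*I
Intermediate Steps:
r = -30 (r = 14 - 2*(2 - (5 - 1)*(-5)) = 14 - 2*(2 - 4*(-5)) = 14 - 2*(2 - 1*(-20)) = 14 - 2*(2 + 20) = 14 - 2*22 = 14 - 44 = -30)
S = -120 (S = 4*(-30) = -120)
n(I) = 81 + 9*sqrt(I + sqrt(-1 + I)) (n(I) = 81 + 9*sqrt(sqrt(-1 + I) + I) = 81 + 9*sqrt(I + sqrt(-1 + I)))
1/n(S) = 1/(81 + 9*sqrt(-120 + sqrt(-1 - 120))) = 1/(81 + 9*sqrt(-120 + sqrt(-121))) = 1/(81 + 9*sqrt(-120 + 11*I))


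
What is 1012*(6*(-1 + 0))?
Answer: -6072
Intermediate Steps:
1012*(6*(-1 + 0)) = 1012*(6*(-1)) = 1012*(-6) = -6072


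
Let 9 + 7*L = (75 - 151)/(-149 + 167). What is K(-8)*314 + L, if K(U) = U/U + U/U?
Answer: 5635/9 ≈ 626.11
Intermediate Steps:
K(U) = 2 (K(U) = 1 + 1 = 2)
L = -17/9 (L = -9/7 + ((75 - 151)/(-149 + 167))/7 = -9/7 + (-76/18)/7 = -9/7 + (-76*1/18)/7 = -9/7 + (⅐)*(-38/9) = -9/7 - 38/63 = -17/9 ≈ -1.8889)
K(-8)*314 + L = 2*314 - 17/9 = 628 - 17/9 = 5635/9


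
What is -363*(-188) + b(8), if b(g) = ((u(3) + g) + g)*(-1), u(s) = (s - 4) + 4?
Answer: 68225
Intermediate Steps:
u(s) = s (u(s) = (-4 + s) + 4 = s)
b(g) = -3 - 2*g (b(g) = ((3 + g) + g)*(-1) = (3 + 2*g)*(-1) = -3 - 2*g)
-363*(-188) + b(8) = -363*(-188) + (-3 - 2*8) = 68244 + (-3 - 16) = 68244 - 19 = 68225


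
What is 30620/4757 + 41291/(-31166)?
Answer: 757881633/148256662 ≈ 5.1120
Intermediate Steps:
30620/4757 + 41291/(-31166) = 30620*(1/4757) + 41291*(-1/31166) = 30620/4757 - 41291/31166 = 757881633/148256662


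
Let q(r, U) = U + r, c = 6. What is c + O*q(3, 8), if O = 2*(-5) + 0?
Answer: -104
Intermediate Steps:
O = -10 (O = -10 + 0 = -10)
c + O*q(3, 8) = 6 - 10*(8 + 3) = 6 - 10*11 = 6 - 110 = -104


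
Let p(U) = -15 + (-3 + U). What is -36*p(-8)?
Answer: 936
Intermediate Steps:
p(U) = -18 + U
-36*p(-8) = -36*(-18 - 8) = -36*(-26) = 936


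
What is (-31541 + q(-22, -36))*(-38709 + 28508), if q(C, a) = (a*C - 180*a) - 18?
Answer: 247751687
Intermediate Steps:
q(C, a) = -18 - 180*a + C*a (q(C, a) = (C*a - 180*a) - 18 = (-180*a + C*a) - 18 = -18 - 180*a + C*a)
(-31541 + q(-22, -36))*(-38709 + 28508) = (-31541 + (-18 - 180*(-36) - 22*(-36)))*(-38709 + 28508) = (-31541 + (-18 + 6480 + 792))*(-10201) = (-31541 + 7254)*(-10201) = -24287*(-10201) = 247751687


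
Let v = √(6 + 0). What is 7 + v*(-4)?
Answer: 7 - 4*√6 ≈ -2.7980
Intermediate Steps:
v = √6 ≈ 2.4495
7 + v*(-4) = 7 + √6*(-4) = 7 - 4*√6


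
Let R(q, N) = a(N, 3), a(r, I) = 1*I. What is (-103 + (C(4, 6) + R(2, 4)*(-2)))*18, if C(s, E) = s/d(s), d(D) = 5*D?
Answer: -9792/5 ≈ -1958.4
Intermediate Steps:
C(s, E) = ⅕ (C(s, E) = s/((5*s)) = s*(1/(5*s)) = ⅕)
a(r, I) = I
R(q, N) = 3
(-103 + (C(4, 6) + R(2, 4)*(-2)))*18 = (-103 + (⅕ + 3*(-2)))*18 = (-103 + (⅕ - 6))*18 = (-103 - 29/5)*18 = -544/5*18 = -9792/5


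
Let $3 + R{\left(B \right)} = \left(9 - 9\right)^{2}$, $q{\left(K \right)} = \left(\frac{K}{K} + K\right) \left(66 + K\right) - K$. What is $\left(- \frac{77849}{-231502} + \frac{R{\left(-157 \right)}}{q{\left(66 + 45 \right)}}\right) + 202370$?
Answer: $\frac{307845682865817}{1521199642} \approx 2.0237 \cdot 10^{5}$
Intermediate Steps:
$q{\left(K \right)} = - K + \left(1 + K\right) \left(66 + K\right)$ ($q{\left(K \right)} = \left(1 + K\right) \left(66 + K\right) - K = - K + \left(1 + K\right) \left(66 + K\right)$)
$R{\left(B \right)} = -3$ ($R{\left(B \right)} = -3 + \left(9 - 9\right)^{2} = -3 + 0^{2} = -3 + 0 = -3$)
$\left(- \frac{77849}{-231502} + \frac{R{\left(-157 \right)}}{q{\left(66 + 45 \right)}}\right) + 202370 = \left(- \frac{77849}{-231502} - \frac{3}{66 + \left(66 + 45\right)^{2} + 66 \left(66 + 45\right)}\right) + 202370 = \left(\left(-77849\right) \left(- \frac{1}{231502}\right) - \frac{3}{66 + 111^{2} + 66 \cdot 111}\right) + 202370 = \left(\frac{77849}{231502} - \frac{3}{66 + 12321 + 7326}\right) + 202370 = \left(\frac{77849}{231502} - \frac{3}{19713}\right) + 202370 = \left(\frac{77849}{231502} - \frac{1}{6571}\right) + 202370 = \frac{511314277}{1521199642} + 202370 = \frac{307845682865817}{1521199642}$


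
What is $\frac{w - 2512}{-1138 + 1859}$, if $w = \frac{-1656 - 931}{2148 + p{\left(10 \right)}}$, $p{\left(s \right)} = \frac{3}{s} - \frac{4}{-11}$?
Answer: $- \frac{45692562}{13108501} \approx -3.4857$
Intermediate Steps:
$p{\left(s \right)} = \frac{4}{11} + \frac{3}{s}$ ($p{\left(s \right)} = \frac{3}{s} - - \frac{4}{11} = \frac{3}{s} + \frac{4}{11} = \frac{4}{11} + \frac{3}{s}$)
$w = - \frac{21890}{18181}$ ($w = \frac{-1656 - 931}{2148 + \left(\frac{4}{11} + \frac{3}{10}\right)} = - \frac{2587}{2148 + \left(\frac{4}{11} + 3 \cdot \frac{1}{10}\right)} = - \frac{2587}{2148 + \left(\frac{4}{11} + \frac{3}{10}\right)} = - \frac{2587}{2148 + \frac{73}{110}} = - \frac{2587}{\frac{236353}{110}} = \left(-2587\right) \frac{110}{236353} = - \frac{21890}{18181} \approx -1.204$)
$\frac{w - 2512}{-1138 + 1859} = \frac{- \frac{21890}{18181} - 2512}{-1138 + 1859} = - \frac{45692562}{18181 \cdot 721} = \left(- \frac{45692562}{18181}\right) \frac{1}{721} = - \frac{45692562}{13108501}$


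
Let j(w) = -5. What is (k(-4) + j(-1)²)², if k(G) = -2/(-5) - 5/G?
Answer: 284089/400 ≈ 710.22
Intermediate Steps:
k(G) = ⅖ - 5/G (k(G) = -2*(-⅕) - 5/G = ⅖ - 5/G)
(k(-4) + j(-1)²)² = ((⅖ - 5/(-4)) + (-5)²)² = ((⅖ - 5*(-¼)) + 25)² = ((⅖ + 5/4) + 25)² = (33/20 + 25)² = (533/20)² = 284089/400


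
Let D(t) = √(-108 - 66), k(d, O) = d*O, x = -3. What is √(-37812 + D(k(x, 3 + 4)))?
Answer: √(-37812 + I*√174) ≈ 0.0339 + 194.45*I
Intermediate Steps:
k(d, O) = O*d
D(t) = I*√174 (D(t) = √(-174) = I*√174)
√(-37812 + D(k(x, 3 + 4))) = √(-37812 + I*√174)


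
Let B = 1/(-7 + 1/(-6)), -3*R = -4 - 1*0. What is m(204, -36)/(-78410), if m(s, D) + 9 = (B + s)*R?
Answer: -11301/3371630 ≈ -0.0033518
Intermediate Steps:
R = 4/3 (R = -(-4 - 1*0)/3 = -(-4 + 0)/3 = -⅓*(-4) = 4/3 ≈ 1.3333)
B = -6/43 (B = 1/(-7 - ⅙) = 1/(-43/6) = -6/43 ≈ -0.13953)
m(s, D) = -395/43 + 4*s/3 (m(s, D) = -9 + (-6/43 + s)*(4/3) = -9 + (-8/43 + 4*s/3) = -395/43 + 4*s/3)
m(204, -36)/(-78410) = (-395/43 + (4/3)*204)/(-78410) = (-395/43 + 272)*(-1/78410) = (11301/43)*(-1/78410) = -11301/3371630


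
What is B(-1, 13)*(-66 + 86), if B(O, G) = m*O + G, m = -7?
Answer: 400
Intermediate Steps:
B(O, G) = G - 7*O (B(O, G) = -7*O + G = G - 7*O)
B(-1, 13)*(-66 + 86) = (13 - 7*(-1))*(-66 + 86) = (13 + 7)*20 = 20*20 = 400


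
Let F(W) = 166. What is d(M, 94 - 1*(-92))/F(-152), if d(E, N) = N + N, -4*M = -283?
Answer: 186/83 ≈ 2.2410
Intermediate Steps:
M = 283/4 (M = -¼*(-283) = 283/4 ≈ 70.750)
d(E, N) = 2*N
d(M, 94 - 1*(-92))/F(-152) = (2*(94 - 1*(-92)))/166 = (2*(94 + 92))*(1/166) = (2*186)*(1/166) = 372*(1/166) = 186/83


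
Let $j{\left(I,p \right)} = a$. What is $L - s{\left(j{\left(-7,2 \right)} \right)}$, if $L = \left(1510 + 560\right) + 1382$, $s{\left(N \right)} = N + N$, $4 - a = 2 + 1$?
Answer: $3450$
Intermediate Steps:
$a = 1$ ($a = 4 - \left(2 + 1\right) = 4 - 3 = 1$)
$j{\left(I,p \right)} = 1$
$s{\left(N \right)} = 2 N$
$L = 3452$ ($L = 2070 + 1382 = 3452$)
$L - s{\left(j{\left(-7,2 \right)} \right)} = 3452 - 2 \cdot 1 = 3452 - 2 = 3450$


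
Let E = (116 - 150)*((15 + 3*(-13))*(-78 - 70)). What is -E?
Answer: 120768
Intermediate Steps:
E = -120768 (E = -34*(15 - 39)*(-148) = -(-816)*(-148) = -34*3552 = -120768)
-E = -1*(-120768) = 120768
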